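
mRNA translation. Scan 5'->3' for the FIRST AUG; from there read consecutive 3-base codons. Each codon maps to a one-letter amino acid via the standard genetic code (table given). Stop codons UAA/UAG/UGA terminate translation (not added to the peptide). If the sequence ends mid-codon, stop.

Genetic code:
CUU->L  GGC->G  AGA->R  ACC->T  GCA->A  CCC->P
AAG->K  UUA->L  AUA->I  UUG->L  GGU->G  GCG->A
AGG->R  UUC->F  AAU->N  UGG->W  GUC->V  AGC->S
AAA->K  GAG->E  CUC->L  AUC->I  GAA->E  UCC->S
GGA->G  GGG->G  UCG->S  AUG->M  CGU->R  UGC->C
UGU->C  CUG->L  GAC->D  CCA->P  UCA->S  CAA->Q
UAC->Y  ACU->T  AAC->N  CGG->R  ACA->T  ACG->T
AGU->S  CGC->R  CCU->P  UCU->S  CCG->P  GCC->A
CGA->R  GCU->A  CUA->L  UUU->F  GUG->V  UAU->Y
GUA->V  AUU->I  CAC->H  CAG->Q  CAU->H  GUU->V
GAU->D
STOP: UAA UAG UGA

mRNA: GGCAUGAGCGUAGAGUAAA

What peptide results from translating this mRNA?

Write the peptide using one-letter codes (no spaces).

start AUG at pos 3
pos 3: AUG -> M; peptide=M
pos 6: AGC -> S; peptide=MS
pos 9: GUA -> V; peptide=MSV
pos 12: GAG -> E; peptide=MSVE
pos 15: UAA -> STOP

Answer: MSVE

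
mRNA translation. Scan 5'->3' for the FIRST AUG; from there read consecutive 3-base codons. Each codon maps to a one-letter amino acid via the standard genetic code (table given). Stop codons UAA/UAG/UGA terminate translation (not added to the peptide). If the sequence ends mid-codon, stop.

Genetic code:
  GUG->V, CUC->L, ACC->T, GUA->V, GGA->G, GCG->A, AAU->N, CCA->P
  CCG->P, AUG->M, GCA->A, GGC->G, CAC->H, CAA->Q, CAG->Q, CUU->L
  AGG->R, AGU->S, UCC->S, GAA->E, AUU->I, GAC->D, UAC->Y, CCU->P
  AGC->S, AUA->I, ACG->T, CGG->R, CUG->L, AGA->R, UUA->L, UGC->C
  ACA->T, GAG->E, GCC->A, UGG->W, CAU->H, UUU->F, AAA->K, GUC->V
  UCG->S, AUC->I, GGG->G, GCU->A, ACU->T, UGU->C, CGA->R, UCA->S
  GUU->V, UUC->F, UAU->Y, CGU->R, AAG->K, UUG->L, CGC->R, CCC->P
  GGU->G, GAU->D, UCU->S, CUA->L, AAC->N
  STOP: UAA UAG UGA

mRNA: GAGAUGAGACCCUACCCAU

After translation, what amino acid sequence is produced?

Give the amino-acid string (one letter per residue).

Answer: MRPYP

Derivation:
start AUG at pos 3
pos 3: AUG -> M; peptide=M
pos 6: AGA -> R; peptide=MR
pos 9: CCC -> P; peptide=MRP
pos 12: UAC -> Y; peptide=MRPY
pos 15: CCA -> P; peptide=MRPYP
pos 18: only 1 nt remain (<3), stop (end of mRNA)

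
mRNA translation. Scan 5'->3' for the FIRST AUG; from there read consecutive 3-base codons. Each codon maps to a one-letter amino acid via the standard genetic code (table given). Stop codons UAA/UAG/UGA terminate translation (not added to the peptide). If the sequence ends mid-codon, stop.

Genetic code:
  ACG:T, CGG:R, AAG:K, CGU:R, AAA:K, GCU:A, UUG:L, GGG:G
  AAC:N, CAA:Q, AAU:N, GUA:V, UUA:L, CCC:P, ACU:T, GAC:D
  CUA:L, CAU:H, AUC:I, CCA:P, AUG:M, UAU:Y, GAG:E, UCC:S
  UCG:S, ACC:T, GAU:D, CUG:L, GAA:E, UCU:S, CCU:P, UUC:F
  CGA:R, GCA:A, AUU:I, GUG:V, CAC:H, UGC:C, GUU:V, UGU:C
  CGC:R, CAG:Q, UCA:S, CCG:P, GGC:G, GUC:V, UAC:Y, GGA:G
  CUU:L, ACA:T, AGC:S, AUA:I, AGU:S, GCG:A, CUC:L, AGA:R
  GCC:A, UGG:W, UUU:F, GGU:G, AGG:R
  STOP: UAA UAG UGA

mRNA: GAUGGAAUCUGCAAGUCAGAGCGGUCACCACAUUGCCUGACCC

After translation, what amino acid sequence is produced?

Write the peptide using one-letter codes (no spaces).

Answer: MESASQSGHHIA

Derivation:
start AUG at pos 1
pos 1: AUG -> M; peptide=M
pos 4: GAA -> E; peptide=ME
pos 7: UCU -> S; peptide=MES
pos 10: GCA -> A; peptide=MESA
pos 13: AGU -> S; peptide=MESAS
pos 16: CAG -> Q; peptide=MESASQ
pos 19: AGC -> S; peptide=MESASQS
pos 22: GGU -> G; peptide=MESASQSG
pos 25: CAC -> H; peptide=MESASQSGH
pos 28: CAC -> H; peptide=MESASQSGHH
pos 31: AUU -> I; peptide=MESASQSGHHI
pos 34: GCC -> A; peptide=MESASQSGHHIA
pos 37: UGA -> STOP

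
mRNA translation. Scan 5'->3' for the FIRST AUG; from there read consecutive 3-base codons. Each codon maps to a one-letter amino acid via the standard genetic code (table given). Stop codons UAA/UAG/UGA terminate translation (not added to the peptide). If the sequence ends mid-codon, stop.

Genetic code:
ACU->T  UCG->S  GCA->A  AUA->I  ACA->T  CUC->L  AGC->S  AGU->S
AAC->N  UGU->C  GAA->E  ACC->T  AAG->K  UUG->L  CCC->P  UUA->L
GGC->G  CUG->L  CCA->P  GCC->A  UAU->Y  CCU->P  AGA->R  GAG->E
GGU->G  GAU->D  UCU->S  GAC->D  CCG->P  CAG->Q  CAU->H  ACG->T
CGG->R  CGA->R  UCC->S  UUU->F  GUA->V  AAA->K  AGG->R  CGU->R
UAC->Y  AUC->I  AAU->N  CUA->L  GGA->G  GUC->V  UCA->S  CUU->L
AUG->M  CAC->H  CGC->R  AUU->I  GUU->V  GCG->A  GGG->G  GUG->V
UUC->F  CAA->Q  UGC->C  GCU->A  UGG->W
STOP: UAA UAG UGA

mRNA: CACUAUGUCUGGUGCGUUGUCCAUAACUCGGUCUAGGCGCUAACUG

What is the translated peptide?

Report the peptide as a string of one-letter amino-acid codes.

start AUG at pos 4
pos 4: AUG -> M; peptide=M
pos 7: UCU -> S; peptide=MS
pos 10: GGU -> G; peptide=MSG
pos 13: GCG -> A; peptide=MSGA
pos 16: UUG -> L; peptide=MSGAL
pos 19: UCC -> S; peptide=MSGALS
pos 22: AUA -> I; peptide=MSGALSI
pos 25: ACU -> T; peptide=MSGALSIT
pos 28: CGG -> R; peptide=MSGALSITR
pos 31: UCU -> S; peptide=MSGALSITRS
pos 34: AGG -> R; peptide=MSGALSITRSR
pos 37: CGC -> R; peptide=MSGALSITRSRR
pos 40: UAA -> STOP

Answer: MSGALSITRSRR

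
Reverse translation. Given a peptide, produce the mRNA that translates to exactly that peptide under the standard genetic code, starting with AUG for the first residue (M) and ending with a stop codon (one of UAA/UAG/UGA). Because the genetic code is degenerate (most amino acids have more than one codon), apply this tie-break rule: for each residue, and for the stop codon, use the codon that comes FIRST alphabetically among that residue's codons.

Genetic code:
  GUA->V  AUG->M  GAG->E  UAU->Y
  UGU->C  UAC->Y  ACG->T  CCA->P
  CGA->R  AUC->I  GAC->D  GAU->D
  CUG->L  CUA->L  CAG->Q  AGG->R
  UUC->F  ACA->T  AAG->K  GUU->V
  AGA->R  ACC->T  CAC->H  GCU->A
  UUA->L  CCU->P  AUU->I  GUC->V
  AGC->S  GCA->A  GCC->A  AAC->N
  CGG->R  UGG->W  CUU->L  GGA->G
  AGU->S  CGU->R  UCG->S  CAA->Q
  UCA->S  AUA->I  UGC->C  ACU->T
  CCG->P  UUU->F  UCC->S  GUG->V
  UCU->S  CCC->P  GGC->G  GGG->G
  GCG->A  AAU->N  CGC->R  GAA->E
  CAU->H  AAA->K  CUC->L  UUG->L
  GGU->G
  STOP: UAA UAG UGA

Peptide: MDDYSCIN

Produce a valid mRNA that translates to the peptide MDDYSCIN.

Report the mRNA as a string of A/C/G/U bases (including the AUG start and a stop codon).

Answer: mRNA: AUGGACGACUACAGCUGCAUAAACUAA

Derivation:
residue 1: M -> AUG (start codon)
residue 2: D codons sorted = GAC,GAU -> pick first = GAC
residue 3: D codons sorted = GAC,GAU -> pick first = GAC
residue 4: Y codons sorted = UAC,UAU -> pick first = UAC
residue 5: S codons sorted = AGC,AGU,UCA,UCC,UCG,UCU -> pick first = AGC
residue 6: C codons sorted = UGC,UGU -> pick first = UGC
residue 7: I codons sorted = AUA,AUC,AUU -> pick first = AUA
residue 8: N codons sorted = AAC,AAU -> pick first = AAC
terminator: stop codons sorted = UAA,UAG,UGA -> pick first = UAA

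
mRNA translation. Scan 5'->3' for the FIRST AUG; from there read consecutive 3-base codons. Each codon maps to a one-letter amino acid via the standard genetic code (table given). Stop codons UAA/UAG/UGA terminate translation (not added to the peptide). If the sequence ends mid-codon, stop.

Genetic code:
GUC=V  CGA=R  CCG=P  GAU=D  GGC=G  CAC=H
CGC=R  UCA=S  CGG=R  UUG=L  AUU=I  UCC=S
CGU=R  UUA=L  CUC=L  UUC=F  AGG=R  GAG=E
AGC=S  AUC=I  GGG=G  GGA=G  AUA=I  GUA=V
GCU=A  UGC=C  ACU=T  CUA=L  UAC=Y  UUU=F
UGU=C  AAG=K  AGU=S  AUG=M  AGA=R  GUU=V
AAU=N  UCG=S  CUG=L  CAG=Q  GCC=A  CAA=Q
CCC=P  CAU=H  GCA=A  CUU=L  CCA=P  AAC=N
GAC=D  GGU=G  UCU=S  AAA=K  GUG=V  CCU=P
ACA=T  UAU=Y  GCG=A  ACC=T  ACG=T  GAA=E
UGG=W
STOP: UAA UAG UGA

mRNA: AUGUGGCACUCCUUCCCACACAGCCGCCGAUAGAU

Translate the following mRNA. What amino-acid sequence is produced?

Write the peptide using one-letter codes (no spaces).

Answer: MWHSFPHSRR

Derivation:
start AUG at pos 0
pos 0: AUG -> M; peptide=M
pos 3: UGG -> W; peptide=MW
pos 6: CAC -> H; peptide=MWH
pos 9: UCC -> S; peptide=MWHS
pos 12: UUC -> F; peptide=MWHSF
pos 15: CCA -> P; peptide=MWHSFP
pos 18: CAC -> H; peptide=MWHSFPH
pos 21: AGC -> S; peptide=MWHSFPHS
pos 24: CGC -> R; peptide=MWHSFPHSR
pos 27: CGA -> R; peptide=MWHSFPHSRR
pos 30: UAG -> STOP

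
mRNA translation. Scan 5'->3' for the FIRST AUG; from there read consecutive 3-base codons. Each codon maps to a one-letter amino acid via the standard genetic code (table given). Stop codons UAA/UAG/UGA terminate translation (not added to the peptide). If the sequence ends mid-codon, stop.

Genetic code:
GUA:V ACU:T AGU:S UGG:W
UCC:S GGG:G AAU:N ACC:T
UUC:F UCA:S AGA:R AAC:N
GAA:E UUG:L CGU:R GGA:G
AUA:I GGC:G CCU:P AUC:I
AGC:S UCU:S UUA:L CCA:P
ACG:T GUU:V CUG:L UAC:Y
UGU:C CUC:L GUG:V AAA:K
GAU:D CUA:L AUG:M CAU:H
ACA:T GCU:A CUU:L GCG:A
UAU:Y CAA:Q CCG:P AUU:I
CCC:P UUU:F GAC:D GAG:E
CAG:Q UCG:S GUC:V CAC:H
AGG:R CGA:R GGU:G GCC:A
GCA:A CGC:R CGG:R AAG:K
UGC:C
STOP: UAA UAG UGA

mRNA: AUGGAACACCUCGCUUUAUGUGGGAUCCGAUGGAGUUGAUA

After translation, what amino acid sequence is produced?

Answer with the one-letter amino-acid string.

start AUG at pos 0
pos 0: AUG -> M; peptide=M
pos 3: GAA -> E; peptide=ME
pos 6: CAC -> H; peptide=MEH
pos 9: CUC -> L; peptide=MEHL
pos 12: GCU -> A; peptide=MEHLA
pos 15: UUA -> L; peptide=MEHLAL
pos 18: UGU -> C; peptide=MEHLALC
pos 21: GGG -> G; peptide=MEHLALCG
pos 24: AUC -> I; peptide=MEHLALCGI
pos 27: CGA -> R; peptide=MEHLALCGIR
pos 30: UGG -> W; peptide=MEHLALCGIRW
pos 33: AGU -> S; peptide=MEHLALCGIRWS
pos 36: UGA -> STOP

Answer: MEHLALCGIRWS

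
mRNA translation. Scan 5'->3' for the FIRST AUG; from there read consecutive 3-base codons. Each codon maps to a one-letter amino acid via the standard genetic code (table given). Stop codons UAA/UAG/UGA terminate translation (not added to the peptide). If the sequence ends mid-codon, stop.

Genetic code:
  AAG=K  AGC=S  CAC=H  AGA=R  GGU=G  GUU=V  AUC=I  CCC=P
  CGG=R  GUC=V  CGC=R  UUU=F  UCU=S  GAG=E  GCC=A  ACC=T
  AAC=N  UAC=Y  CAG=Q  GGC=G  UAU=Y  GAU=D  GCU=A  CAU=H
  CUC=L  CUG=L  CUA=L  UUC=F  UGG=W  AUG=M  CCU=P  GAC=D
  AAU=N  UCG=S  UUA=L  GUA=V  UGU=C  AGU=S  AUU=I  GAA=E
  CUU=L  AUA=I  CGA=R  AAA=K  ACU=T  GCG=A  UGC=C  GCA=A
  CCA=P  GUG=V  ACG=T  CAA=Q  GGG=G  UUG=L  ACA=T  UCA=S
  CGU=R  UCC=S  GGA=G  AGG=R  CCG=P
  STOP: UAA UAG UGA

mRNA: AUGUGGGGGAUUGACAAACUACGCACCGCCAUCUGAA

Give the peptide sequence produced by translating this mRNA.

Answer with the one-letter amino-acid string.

Answer: MWGIDKLRTAI

Derivation:
start AUG at pos 0
pos 0: AUG -> M; peptide=M
pos 3: UGG -> W; peptide=MW
pos 6: GGG -> G; peptide=MWG
pos 9: AUU -> I; peptide=MWGI
pos 12: GAC -> D; peptide=MWGID
pos 15: AAA -> K; peptide=MWGIDK
pos 18: CUA -> L; peptide=MWGIDKL
pos 21: CGC -> R; peptide=MWGIDKLR
pos 24: ACC -> T; peptide=MWGIDKLRT
pos 27: GCC -> A; peptide=MWGIDKLRTA
pos 30: AUC -> I; peptide=MWGIDKLRTAI
pos 33: UGA -> STOP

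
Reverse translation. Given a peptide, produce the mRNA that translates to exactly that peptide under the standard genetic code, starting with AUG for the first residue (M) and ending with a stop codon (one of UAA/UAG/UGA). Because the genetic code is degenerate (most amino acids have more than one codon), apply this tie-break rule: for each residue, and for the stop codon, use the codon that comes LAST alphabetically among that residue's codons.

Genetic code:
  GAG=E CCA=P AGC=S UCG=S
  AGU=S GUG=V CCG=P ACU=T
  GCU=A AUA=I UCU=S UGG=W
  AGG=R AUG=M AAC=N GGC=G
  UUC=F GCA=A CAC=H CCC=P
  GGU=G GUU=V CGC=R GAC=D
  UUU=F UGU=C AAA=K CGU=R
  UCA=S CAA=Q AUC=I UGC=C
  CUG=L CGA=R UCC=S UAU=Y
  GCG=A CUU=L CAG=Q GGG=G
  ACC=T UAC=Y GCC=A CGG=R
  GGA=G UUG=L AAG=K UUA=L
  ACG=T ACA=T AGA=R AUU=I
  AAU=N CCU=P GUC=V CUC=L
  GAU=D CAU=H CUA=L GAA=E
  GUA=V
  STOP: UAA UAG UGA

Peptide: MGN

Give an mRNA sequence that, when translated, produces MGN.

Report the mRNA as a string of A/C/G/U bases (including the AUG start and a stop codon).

Answer: mRNA: AUGGGUAAUUGA

Derivation:
residue 1: M -> AUG (start codon)
residue 2: G codons sorted = GGA,GGC,GGG,GGU -> pick last = GGU
residue 3: N codons sorted = AAC,AAU -> pick last = AAU
terminator: stop codons sorted = UAA,UAG,UGA -> pick last = UGA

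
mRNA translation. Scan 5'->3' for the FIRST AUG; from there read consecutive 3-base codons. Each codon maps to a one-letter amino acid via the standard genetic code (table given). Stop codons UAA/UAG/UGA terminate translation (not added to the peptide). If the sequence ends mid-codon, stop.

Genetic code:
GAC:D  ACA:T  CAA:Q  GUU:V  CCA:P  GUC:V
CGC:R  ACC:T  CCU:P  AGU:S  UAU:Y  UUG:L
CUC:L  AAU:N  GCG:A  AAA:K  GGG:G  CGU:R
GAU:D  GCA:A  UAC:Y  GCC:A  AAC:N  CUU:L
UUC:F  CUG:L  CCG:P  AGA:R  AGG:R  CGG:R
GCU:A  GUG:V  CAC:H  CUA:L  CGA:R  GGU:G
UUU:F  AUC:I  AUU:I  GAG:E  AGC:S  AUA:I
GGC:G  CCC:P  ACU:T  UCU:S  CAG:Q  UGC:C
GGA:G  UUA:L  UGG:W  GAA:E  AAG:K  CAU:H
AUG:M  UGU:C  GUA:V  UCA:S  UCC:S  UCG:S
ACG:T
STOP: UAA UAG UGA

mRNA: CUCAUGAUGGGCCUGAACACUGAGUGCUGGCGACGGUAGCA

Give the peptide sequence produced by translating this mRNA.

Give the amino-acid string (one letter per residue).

start AUG at pos 3
pos 3: AUG -> M; peptide=M
pos 6: AUG -> M; peptide=MM
pos 9: GGC -> G; peptide=MMG
pos 12: CUG -> L; peptide=MMGL
pos 15: AAC -> N; peptide=MMGLN
pos 18: ACU -> T; peptide=MMGLNT
pos 21: GAG -> E; peptide=MMGLNTE
pos 24: UGC -> C; peptide=MMGLNTEC
pos 27: UGG -> W; peptide=MMGLNTECW
pos 30: CGA -> R; peptide=MMGLNTECWR
pos 33: CGG -> R; peptide=MMGLNTECWRR
pos 36: UAG -> STOP

Answer: MMGLNTECWRR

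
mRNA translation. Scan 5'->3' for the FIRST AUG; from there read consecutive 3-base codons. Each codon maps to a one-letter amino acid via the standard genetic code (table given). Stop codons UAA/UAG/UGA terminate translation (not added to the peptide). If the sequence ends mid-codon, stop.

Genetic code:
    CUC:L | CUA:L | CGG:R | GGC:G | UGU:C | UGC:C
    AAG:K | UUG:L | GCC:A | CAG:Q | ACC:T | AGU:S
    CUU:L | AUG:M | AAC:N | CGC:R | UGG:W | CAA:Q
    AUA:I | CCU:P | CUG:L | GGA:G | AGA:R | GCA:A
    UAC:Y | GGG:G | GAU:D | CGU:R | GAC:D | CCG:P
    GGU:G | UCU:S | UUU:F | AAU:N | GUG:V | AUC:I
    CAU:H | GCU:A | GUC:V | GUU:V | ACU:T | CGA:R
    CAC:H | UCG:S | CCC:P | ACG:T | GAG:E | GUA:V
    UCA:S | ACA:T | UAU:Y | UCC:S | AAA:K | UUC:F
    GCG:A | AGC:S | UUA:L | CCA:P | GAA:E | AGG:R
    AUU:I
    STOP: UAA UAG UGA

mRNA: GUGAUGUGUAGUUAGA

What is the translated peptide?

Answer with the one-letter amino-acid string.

Answer: MCS

Derivation:
start AUG at pos 3
pos 3: AUG -> M; peptide=M
pos 6: UGU -> C; peptide=MC
pos 9: AGU -> S; peptide=MCS
pos 12: UAG -> STOP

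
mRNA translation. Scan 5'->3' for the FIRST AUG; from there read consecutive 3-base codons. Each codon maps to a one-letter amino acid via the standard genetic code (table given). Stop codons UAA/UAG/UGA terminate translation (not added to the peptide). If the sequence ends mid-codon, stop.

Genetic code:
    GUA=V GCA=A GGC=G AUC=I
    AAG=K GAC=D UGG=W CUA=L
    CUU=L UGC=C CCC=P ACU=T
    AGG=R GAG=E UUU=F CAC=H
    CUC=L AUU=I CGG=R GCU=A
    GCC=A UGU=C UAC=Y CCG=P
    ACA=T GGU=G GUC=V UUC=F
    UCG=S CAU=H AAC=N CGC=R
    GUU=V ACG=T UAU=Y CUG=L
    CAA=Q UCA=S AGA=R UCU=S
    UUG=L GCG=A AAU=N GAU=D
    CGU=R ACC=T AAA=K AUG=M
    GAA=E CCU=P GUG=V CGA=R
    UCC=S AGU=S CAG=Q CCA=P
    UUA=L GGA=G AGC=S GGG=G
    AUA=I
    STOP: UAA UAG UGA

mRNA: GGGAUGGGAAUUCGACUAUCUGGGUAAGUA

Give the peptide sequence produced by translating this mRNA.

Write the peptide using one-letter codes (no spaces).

start AUG at pos 3
pos 3: AUG -> M; peptide=M
pos 6: GGA -> G; peptide=MG
pos 9: AUU -> I; peptide=MGI
pos 12: CGA -> R; peptide=MGIR
pos 15: CUA -> L; peptide=MGIRL
pos 18: UCU -> S; peptide=MGIRLS
pos 21: GGG -> G; peptide=MGIRLSG
pos 24: UAA -> STOP

Answer: MGIRLSG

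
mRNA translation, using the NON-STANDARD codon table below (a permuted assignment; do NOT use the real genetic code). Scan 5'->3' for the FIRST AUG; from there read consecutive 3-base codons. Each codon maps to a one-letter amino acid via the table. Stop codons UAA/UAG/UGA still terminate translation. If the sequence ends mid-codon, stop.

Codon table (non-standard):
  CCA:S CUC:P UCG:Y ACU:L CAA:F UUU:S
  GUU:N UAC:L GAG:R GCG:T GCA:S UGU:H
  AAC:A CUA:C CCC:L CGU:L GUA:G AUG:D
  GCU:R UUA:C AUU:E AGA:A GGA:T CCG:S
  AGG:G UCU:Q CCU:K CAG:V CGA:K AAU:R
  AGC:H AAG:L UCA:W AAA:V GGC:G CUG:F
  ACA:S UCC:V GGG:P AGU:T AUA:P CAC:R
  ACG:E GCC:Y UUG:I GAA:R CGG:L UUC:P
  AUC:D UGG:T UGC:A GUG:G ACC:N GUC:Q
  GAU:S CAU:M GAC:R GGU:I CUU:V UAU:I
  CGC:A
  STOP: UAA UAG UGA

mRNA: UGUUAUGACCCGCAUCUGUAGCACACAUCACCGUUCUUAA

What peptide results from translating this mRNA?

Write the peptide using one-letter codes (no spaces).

start AUG at pos 4
pos 4: AUG -> D; peptide=D
pos 7: ACC -> N; peptide=DN
pos 10: CGC -> A; peptide=DNA
pos 13: AUC -> D; peptide=DNAD
pos 16: UGU -> H; peptide=DNADH
pos 19: AGC -> H; peptide=DNADHH
pos 22: ACA -> S; peptide=DNADHHS
pos 25: CAU -> M; peptide=DNADHHSM
pos 28: CAC -> R; peptide=DNADHHSMR
pos 31: CGU -> L; peptide=DNADHHSMRL
pos 34: UCU -> Q; peptide=DNADHHSMRLQ
pos 37: UAA -> STOP

Answer: DNADHHSMRLQ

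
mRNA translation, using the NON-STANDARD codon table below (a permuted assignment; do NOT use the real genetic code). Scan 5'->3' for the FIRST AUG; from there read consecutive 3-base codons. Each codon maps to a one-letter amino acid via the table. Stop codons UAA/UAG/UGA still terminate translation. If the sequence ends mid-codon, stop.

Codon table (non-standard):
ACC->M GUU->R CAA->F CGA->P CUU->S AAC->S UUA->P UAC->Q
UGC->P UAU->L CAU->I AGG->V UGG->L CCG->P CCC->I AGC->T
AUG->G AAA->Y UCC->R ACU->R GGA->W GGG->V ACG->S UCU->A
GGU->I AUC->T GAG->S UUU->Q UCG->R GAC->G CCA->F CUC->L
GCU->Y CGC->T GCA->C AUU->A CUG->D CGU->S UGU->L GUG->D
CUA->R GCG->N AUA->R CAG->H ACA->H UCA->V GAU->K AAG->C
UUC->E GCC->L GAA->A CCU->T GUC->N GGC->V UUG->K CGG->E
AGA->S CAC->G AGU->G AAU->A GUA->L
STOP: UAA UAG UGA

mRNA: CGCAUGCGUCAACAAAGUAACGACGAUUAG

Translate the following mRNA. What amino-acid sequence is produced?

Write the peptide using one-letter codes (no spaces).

Answer: GSFFGSGK

Derivation:
start AUG at pos 3
pos 3: AUG -> G; peptide=G
pos 6: CGU -> S; peptide=GS
pos 9: CAA -> F; peptide=GSF
pos 12: CAA -> F; peptide=GSFF
pos 15: AGU -> G; peptide=GSFFG
pos 18: AAC -> S; peptide=GSFFGS
pos 21: GAC -> G; peptide=GSFFGSG
pos 24: GAU -> K; peptide=GSFFGSGK
pos 27: UAG -> STOP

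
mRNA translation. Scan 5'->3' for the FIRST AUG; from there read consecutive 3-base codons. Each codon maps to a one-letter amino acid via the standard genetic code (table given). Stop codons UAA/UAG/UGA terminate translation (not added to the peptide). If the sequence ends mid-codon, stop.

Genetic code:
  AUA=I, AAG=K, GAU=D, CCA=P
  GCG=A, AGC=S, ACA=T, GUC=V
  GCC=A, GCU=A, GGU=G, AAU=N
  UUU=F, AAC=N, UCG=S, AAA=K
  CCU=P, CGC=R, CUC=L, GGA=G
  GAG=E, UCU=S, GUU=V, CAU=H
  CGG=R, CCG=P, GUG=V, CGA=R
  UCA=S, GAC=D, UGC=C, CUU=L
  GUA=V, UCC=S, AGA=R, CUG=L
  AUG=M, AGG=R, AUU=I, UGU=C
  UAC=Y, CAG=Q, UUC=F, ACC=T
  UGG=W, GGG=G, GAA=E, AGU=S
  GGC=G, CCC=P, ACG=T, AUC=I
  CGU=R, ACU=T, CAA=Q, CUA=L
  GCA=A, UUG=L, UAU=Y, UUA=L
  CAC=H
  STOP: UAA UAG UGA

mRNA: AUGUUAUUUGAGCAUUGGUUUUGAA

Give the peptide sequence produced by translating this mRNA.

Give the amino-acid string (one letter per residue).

Answer: MLFEHWF

Derivation:
start AUG at pos 0
pos 0: AUG -> M; peptide=M
pos 3: UUA -> L; peptide=ML
pos 6: UUU -> F; peptide=MLF
pos 9: GAG -> E; peptide=MLFE
pos 12: CAU -> H; peptide=MLFEH
pos 15: UGG -> W; peptide=MLFEHW
pos 18: UUU -> F; peptide=MLFEHWF
pos 21: UGA -> STOP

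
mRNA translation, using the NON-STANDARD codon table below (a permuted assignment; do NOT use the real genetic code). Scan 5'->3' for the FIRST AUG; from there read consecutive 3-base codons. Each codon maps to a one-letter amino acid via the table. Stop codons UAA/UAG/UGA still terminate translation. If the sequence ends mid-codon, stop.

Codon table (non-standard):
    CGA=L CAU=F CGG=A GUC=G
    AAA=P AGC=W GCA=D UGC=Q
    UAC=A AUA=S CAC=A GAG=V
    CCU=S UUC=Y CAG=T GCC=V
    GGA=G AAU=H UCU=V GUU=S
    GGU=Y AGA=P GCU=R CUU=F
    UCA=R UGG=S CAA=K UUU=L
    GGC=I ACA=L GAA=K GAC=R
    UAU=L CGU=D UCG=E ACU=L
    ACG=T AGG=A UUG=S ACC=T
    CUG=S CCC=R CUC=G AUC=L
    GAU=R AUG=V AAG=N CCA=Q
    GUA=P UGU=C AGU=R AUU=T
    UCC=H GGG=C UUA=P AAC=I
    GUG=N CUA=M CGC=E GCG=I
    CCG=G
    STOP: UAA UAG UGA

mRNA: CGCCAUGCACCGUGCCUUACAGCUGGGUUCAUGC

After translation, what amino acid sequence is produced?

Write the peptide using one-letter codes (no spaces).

start AUG at pos 4
pos 4: AUG -> V; peptide=V
pos 7: CAC -> A; peptide=VA
pos 10: CGU -> D; peptide=VAD
pos 13: GCC -> V; peptide=VADV
pos 16: UUA -> P; peptide=VADVP
pos 19: CAG -> T; peptide=VADVPT
pos 22: CUG -> S; peptide=VADVPTS
pos 25: GGU -> Y; peptide=VADVPTSY
pos 28: UCA -> R; peptide=VADVPTSYR
pos 31: UGC -> Q; peptide=VADVPTSYRQ
pos 34: only 0 nt remain (<3), stop (end of mRNA)

Answer: VADVPTSYRQ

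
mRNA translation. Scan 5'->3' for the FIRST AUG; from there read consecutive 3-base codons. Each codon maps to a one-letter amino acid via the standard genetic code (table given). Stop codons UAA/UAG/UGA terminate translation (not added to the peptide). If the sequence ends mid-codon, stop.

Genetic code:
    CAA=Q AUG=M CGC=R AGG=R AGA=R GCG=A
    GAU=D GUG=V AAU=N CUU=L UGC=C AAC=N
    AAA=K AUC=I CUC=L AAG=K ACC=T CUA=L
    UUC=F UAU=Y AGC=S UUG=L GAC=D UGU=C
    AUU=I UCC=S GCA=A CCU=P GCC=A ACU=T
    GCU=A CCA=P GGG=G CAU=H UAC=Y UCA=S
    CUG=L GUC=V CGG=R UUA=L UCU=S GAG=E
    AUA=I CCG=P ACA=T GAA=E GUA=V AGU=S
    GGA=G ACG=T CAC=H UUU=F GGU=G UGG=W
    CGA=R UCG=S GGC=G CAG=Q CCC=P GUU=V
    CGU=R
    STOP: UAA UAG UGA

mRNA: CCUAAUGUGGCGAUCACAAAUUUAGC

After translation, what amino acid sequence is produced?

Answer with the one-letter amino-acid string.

start AUG at pos 4
pos 4: AUG -> M; peptide=M
pos 7: UGG -> W; peptide=MW
pos 10: CGA -> R; peptide=MWR
pos 13: UCA -> S; peptide=MWRS
pos 16: CAA -> Q; peptide=MWRSQ
pos 19: AUU -> I; peptide=MWRSQI
pos 22: UAG -> STOP

Answer: MWRSQI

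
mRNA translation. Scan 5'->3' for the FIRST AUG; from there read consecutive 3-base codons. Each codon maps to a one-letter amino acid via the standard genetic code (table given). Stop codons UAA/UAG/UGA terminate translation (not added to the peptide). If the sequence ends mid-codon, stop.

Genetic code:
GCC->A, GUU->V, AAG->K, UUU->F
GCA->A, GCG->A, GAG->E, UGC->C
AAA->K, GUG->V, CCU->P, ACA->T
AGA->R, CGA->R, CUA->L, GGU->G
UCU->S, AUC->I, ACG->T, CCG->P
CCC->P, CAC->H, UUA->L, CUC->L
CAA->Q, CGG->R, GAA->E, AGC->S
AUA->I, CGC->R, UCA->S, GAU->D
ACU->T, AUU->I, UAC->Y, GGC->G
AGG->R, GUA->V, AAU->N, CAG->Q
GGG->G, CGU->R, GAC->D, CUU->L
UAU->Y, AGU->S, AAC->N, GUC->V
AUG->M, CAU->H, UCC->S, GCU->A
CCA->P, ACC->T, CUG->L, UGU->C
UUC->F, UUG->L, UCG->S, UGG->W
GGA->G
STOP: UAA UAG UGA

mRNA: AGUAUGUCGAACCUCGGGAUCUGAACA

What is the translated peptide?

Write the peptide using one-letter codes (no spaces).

Answer: MSNLGI

Derivation:
start AUG at pos 3
pos 3: AUG -> M; peptide=M
pos 6: UCG -> S; peptide=MS
pos 9: AAC -> N; peptide=MSN
pos 12: CUC -> L; peptide=MSNL
pos 15: GGG -> G; peptide=MSNLG
pos 18: AUC -> I; peptide=MSNLGI
pos 21: UGA -> STOP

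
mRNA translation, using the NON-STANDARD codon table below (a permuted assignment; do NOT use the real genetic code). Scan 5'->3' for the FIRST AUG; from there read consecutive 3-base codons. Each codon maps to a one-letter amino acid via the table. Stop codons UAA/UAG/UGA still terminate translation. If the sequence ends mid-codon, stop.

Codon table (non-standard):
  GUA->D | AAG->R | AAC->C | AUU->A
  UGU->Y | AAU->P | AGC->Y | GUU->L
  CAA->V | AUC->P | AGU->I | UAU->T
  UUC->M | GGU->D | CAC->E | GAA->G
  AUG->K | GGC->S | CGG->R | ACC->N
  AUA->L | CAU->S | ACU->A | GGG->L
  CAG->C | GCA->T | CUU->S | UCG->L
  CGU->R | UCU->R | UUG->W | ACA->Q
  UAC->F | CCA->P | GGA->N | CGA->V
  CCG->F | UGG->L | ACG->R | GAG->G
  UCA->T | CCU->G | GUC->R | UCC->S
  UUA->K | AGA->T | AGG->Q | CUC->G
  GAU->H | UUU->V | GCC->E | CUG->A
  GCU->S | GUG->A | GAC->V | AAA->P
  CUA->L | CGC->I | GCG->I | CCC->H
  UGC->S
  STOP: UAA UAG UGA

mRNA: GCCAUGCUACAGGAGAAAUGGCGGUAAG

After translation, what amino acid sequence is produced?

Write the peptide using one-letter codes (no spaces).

Answer: KLCGPLR

Derivation:
start AUG at pos 3
pos 3: AUG -> K; peptide=K
pos 6: CUA -> L; peptide=KL
pos 9: CAG -> C; peptide=KLC
pos 12: GAG -> G; peptide=KLCG
pos 15: AAA -> P; peptide=KLCGP
pos 18: UGG -> L; peptide=KLCGPL
pos 21: CGG -> R; peptide=KLCGPLR
pos 24: UAA -> STOP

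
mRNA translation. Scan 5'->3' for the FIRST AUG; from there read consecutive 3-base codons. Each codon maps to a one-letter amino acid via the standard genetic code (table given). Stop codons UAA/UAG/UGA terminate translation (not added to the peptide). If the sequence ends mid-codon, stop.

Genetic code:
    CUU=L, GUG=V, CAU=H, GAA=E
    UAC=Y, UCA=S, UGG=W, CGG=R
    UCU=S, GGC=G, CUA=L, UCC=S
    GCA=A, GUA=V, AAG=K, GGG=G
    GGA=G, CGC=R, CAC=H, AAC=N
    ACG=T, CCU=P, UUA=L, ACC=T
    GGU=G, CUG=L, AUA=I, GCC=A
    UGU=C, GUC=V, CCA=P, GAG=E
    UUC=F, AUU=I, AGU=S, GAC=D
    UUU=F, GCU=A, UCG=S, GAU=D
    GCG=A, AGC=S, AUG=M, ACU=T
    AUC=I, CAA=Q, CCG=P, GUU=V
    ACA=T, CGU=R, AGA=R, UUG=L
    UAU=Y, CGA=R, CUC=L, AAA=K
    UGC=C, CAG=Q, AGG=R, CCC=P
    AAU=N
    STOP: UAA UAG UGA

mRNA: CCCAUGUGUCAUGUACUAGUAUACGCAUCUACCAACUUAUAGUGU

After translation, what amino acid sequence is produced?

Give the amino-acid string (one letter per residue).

start AUG at pos 3
pos 3: AUG -> M; peptide=M
pos 6: UGU -> C; peptide=MC
pos 9: CAU -> H; peptide=MCH
pos 12: GUA -> V; peptide=MCHV
pos 15: CUA -> L; peptide=MCHVL
pos 18: GUA -> V; peptide=MCHVLV
pos 21: UAC -> Y; peptide=MCHVLVY
pos 24: GCA -> A; peptide=MCHVLVYA
pos 27: UCU -> S; peptide=MCHVLVYAS
pos 30: ACC -> T; peptide=MCHVLVYAST
pos 33: AAC -> N; peptide=MCHVLVYASTN
pos 36: UUA -> L; peptide=MCHVLVYASTNL
pos 39: UAG -> STOP

Answer: MCHVLVYASTNL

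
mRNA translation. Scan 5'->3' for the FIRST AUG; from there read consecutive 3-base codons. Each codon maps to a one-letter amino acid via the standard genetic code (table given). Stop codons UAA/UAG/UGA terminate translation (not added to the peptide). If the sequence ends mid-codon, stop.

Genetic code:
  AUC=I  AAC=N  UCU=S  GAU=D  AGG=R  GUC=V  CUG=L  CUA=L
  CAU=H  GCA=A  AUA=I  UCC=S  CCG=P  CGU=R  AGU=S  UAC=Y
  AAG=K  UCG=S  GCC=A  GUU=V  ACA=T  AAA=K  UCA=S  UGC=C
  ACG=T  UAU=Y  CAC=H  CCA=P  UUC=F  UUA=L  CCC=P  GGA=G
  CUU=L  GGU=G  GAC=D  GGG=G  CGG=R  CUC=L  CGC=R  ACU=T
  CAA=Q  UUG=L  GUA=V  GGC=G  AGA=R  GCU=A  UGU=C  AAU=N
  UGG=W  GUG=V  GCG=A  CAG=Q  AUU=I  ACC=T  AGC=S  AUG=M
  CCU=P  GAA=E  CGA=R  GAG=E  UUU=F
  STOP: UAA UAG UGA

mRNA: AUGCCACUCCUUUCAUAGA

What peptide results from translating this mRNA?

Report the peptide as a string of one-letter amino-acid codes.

start AUG at pos 0
pos 0: AUG -> M; peptide=M
pos 3: CCA -> P; peptide=MP
pos 6: CUC -> L; peptide=MPL
pos 9: CUU -> L; peptide=MPLL
pos 12: UCA -> S; peptide=MPLLS
pos 15: UAG -> STOP

Answer: MPLLS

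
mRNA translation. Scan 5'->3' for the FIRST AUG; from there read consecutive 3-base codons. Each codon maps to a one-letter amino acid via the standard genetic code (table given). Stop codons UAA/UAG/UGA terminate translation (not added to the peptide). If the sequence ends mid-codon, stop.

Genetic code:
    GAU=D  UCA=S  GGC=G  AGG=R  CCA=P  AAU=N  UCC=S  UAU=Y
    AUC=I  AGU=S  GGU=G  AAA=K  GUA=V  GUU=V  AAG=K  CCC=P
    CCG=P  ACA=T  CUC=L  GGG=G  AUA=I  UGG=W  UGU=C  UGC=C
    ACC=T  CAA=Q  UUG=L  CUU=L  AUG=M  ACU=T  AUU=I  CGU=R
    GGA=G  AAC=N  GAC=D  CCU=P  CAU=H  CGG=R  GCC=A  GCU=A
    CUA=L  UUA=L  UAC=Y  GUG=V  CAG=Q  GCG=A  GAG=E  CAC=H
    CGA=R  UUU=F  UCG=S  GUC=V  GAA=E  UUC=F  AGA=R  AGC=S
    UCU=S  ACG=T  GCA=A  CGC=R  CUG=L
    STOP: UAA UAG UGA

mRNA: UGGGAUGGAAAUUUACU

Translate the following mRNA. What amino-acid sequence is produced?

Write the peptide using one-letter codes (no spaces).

start AUG at pos 4
pos 4: AUG -> M; peptide=M
pos 7: GAA -> E; peptide=ME
pos 10: AUU -> I; peptide=MEI
pos 13: UAC -> Y; peptide=MEIY
pos 16: only 1 nt remain (<3), stop (end of mRNA)

Answer: MEIY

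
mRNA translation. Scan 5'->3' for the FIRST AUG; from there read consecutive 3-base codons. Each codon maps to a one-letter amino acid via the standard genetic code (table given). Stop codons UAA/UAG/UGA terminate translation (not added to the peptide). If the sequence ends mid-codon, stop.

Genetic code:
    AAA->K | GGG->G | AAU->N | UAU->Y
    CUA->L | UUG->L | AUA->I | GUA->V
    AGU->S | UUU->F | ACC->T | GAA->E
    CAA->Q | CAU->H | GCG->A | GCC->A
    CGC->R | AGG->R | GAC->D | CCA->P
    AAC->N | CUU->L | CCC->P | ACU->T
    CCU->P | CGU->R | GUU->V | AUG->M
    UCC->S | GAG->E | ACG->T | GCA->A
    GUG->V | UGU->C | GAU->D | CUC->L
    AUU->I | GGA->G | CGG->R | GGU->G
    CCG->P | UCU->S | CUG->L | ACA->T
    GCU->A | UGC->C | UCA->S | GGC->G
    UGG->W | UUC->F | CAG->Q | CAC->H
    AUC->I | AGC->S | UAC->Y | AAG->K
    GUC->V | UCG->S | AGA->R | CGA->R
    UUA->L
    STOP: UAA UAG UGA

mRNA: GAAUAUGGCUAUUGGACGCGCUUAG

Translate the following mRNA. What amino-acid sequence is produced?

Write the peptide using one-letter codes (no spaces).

Answer: MAIGRA

Derivation:
start AUG at pos 4
pos 4: AUG -> M; peptide=M
pos 7: GCU -> A; peptide=MA
pos 10: AUU -> I; peptide=MAI
pos 13: GGA -> G; peptide=MAIG
pos 16: CGC -> R; peptide=MAIGR
pos 19: GCU -> A; peptide=MAIGRA
pos 22: UAG -> STOP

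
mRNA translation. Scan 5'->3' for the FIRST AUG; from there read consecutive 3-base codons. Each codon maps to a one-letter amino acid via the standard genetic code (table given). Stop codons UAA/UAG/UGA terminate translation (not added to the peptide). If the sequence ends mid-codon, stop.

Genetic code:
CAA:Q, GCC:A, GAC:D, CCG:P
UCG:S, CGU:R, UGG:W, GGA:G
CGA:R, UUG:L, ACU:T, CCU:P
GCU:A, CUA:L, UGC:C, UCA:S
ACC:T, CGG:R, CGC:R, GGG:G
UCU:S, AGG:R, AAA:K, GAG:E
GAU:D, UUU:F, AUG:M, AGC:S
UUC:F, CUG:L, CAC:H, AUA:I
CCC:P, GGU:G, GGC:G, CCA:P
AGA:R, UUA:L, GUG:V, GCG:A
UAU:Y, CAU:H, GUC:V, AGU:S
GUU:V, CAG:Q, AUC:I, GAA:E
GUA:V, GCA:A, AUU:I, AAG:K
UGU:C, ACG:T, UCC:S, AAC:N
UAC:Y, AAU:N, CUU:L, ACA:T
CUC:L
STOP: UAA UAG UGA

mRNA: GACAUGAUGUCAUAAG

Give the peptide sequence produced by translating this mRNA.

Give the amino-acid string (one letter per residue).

Answer: MMS

Derivation:
start AUG at pos 3
pos 3: AUG -> M; peptide=M
pos 6: AUG -> M; peptide=MM
pos 9: UCA -> S; peptide=MMS
pos 12: UAA -> STOP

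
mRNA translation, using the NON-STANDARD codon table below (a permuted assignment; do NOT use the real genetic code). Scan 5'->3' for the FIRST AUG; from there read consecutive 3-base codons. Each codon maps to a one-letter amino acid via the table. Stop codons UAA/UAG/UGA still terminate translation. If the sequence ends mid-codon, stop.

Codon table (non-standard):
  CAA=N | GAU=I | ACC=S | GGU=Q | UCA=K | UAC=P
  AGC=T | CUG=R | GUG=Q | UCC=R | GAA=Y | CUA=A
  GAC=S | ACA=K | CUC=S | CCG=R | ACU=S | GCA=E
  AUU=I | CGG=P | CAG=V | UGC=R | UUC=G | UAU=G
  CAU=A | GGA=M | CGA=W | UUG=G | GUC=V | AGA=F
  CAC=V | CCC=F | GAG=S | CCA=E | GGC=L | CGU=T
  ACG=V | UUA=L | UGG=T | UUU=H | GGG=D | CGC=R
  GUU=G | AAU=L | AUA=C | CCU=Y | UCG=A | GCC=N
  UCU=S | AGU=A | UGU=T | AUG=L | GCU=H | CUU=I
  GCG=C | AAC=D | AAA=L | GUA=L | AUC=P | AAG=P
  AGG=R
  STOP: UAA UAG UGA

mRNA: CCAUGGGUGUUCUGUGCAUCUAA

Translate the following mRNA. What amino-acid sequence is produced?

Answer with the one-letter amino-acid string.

Answer: LQGRRP

Derivation:
start AUG at pos 2
pos 2: AUG -> L; peptide=L
pos 5: GGU -> Q; peptide=LQ
pos 8: GUU -> G; peptide=LQG
pos 11: CUG -> R; peptide=LQGR
pos 14: UGC -> R; peptide=LQGRR
pos 17: AUC -> P; peptide=LQGRRP
pos 20: UAA -> STOP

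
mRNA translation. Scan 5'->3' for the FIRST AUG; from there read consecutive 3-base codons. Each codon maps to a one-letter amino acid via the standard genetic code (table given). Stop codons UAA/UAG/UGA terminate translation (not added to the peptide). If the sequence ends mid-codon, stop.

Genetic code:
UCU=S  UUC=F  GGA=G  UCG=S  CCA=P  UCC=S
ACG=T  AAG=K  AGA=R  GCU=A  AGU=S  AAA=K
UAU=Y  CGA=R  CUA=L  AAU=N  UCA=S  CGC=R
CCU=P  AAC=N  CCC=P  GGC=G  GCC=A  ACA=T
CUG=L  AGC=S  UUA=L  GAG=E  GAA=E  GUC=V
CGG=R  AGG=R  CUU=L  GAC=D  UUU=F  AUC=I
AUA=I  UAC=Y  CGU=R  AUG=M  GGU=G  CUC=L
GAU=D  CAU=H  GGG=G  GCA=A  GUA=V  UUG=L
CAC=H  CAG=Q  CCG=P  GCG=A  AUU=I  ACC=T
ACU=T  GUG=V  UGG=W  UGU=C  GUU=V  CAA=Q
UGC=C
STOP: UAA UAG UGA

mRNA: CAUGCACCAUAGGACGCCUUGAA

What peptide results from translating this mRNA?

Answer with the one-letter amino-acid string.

Answer: MHHRTP

Derivation:
start AUG at pos 1
pos 1: AUG -> M; peptide=M
pos 4: CAC -> H; peptide=MH
pos 7: CAU -> H; peptide=MHH
pos 10: AGG -> R; peptide=MHHR
pos 13: ACG -> T; peptide=MHHRT
pos 16: CCU -> P; peptide=MHHRTP
pos 19: UGA -> STOP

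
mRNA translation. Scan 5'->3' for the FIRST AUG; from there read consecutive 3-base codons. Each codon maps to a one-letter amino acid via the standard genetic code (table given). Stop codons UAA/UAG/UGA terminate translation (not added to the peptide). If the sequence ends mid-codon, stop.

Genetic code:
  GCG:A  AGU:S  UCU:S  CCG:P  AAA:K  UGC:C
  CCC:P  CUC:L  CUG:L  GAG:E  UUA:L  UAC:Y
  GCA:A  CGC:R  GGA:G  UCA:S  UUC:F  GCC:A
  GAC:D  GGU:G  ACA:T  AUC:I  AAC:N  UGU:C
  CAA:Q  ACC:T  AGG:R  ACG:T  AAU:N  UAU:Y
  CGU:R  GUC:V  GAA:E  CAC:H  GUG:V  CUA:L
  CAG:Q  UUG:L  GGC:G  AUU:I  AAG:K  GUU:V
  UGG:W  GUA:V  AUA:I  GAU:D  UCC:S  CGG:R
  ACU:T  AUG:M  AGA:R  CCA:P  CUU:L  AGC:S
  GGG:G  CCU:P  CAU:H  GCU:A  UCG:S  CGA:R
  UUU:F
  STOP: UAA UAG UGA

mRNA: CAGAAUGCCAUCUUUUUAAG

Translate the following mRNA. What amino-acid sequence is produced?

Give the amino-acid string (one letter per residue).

start AUG at pos 4
pos 4: AUG -> M; peptide=M
pos 7: CCA -> P; peptide=MP
pos 10: UCU -> S; peptide=MPS
pos 13: UUU -> F; peptide=MPSF
pos 16: UAA -> STOP

Answer: MPSF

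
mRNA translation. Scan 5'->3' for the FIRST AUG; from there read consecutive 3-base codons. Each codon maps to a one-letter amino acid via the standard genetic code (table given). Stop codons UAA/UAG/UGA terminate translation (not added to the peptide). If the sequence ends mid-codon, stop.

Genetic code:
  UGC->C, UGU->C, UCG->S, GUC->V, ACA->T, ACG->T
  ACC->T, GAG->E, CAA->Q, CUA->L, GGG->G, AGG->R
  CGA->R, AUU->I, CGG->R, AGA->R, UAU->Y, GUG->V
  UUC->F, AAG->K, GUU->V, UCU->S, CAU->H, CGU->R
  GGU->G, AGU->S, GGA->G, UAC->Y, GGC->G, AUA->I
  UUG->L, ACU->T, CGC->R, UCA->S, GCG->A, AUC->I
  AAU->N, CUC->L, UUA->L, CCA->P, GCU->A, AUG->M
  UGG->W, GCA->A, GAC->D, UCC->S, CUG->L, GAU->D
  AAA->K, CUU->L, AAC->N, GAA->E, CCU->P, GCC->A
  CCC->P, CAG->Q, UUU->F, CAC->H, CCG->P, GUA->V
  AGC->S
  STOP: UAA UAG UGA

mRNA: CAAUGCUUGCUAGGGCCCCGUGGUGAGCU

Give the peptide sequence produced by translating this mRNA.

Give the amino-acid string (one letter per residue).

start AUG at pos 2
pos 2: AUG -> M; peptide=M
pos 5: CUU -> L; peptide=ML
pos 8: GCU -> A; peptide=MLA
pos 11: AGG -> R; peptide=MLAR
pos 14: GCC -> A; peptide=MLARA
pos 17: CCG -> P; peptide=MLARAP
pos 20: UGG -> W; peptide=MLARAPW
pos 23: UGA -> STOP

Answer: MLARAPW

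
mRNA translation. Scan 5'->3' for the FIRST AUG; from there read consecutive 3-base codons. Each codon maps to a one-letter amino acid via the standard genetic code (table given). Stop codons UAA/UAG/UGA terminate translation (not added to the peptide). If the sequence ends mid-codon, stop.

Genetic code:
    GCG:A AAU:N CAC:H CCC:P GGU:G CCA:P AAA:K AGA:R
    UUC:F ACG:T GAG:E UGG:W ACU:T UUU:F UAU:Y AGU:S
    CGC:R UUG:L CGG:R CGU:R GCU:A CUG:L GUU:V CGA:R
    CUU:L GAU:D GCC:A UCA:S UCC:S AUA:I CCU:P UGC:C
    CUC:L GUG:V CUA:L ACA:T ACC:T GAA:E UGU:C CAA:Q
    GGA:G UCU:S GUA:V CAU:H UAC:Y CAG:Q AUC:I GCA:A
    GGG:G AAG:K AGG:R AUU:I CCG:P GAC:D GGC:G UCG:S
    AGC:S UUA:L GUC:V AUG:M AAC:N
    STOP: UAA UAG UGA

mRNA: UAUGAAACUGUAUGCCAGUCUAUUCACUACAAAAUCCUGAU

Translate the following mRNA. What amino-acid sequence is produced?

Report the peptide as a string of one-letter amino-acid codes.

Answer: MKLYASLFTTKS

Derivation:
start AUG at pos 1
pos 1: AUG -> M; peptide=M
pos 4: AAA -> K; peptide=MK
pos 7: CUG -> L; peptide=MKL
pos 10: UAU -> Y; peptide=MKLY
pos 13: GCC -> A; peptide=MKLYA
pos 16: AGU -> S; peptide=MKLYAS
pos 19: CUA -> L; peptide=MKLYASL
pos 22: UUC -> F; peptide=MKLYASLF
pos 25: ACU -> T; peptide=MKLYASLFT
pos 28: ACA -> T; peptide=MKLYASLFTT
pos 31: AAA -> K; peptide=MKLYASLFTTK
pos 34: UCC -> S; peptide=MKLYASLFTTKS
pos 37: UGA -> STOP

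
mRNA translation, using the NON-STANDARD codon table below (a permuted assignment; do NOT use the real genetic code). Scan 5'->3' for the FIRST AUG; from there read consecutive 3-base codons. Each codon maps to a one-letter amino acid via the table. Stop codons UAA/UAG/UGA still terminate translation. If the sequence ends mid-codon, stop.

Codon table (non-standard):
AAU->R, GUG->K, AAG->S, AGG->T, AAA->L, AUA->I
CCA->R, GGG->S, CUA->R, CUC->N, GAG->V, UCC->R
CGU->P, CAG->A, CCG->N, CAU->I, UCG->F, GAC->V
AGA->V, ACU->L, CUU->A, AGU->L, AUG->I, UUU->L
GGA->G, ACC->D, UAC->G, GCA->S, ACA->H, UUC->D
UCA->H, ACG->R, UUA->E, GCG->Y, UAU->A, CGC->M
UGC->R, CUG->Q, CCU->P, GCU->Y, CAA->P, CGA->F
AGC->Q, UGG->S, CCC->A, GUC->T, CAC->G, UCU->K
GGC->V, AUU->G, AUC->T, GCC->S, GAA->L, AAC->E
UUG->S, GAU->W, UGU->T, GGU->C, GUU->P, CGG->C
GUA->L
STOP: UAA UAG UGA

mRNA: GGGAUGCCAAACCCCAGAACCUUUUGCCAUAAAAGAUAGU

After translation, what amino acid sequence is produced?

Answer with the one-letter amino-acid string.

start AUG at pos 3
pos 3: AUG -> I; peptide=I
pos 6: CCA -> R; peptide=IR
pos 9: AAC -> E; peptide=IRE
pos 12: CCC -> A; peptide=IREA
pos 15: AGA -> V; peptide=IREAV
pos 18: ACC -> D; peptide=IREAVD
pos 21: UUU -> L; peptide=IREAVDL
pos 24: UGC -> R; peptide=IREAVDLR
pos 27: CAU -> I; peptide=IREAVDLRI
pos 30: AAA -> L; peptide=IREAVDLRIL
pos 33: AGA -> V; peptide=IREAVDLRILV
pos 36: UAG -> STOP

Answer: IREAVDLRILV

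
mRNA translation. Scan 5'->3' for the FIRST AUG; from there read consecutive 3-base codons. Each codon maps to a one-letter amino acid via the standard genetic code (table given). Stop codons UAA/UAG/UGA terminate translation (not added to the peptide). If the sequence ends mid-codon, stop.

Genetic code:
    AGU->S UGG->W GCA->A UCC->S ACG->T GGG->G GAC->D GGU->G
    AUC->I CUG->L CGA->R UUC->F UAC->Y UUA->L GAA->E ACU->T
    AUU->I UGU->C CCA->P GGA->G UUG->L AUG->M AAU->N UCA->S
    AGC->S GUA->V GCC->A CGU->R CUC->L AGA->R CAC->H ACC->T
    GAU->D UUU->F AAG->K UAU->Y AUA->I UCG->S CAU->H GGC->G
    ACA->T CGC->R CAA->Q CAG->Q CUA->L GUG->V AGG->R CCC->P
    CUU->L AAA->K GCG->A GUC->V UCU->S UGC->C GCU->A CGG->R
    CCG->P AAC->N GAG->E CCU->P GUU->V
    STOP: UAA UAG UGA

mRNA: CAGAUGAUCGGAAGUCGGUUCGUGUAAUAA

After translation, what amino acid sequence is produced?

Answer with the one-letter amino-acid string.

start AUG at pos 3
pos 3: AUG -> M; peptide=M
pos 6: AUC -> I; peptide=MI
pos 9: GGA -> G; peptide=MIG
pos 12: AGU -> S; peptide=MIGS
pos 15: CGG -> R; peptide=MIGSR
pos 18: UUC -> F; peptide=MIGSRF
pos 21: GUG -> V; peptide=MIGSRFV
pos 24: UAA -> STOP

Answer: MIGSRFV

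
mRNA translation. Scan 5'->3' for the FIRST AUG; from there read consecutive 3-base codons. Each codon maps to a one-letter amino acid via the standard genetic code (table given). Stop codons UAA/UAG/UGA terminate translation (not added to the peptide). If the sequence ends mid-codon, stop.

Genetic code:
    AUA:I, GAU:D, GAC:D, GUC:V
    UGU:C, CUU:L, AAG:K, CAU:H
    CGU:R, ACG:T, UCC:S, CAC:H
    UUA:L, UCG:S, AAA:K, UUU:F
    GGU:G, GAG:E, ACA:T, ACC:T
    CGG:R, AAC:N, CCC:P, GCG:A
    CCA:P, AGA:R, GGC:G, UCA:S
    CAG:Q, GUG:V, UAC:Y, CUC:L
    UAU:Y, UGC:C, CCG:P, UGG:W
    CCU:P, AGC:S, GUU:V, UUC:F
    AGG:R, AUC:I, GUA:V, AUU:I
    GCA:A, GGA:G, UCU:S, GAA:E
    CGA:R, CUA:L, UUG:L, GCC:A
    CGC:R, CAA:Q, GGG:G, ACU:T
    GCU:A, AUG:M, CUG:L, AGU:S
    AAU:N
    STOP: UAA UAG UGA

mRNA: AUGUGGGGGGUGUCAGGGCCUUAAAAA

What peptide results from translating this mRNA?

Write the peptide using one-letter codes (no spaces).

Answer: MWGVSGP

Derivation:
start AUG at pos 0
pos 0: AUG -> M; peptide=M
pos 3: UGG -> W; peptide=MW
pos 6: GGG -> G; peptide=MWG
pos 9: GUG -> V; peptide=MWGV
pos 12: UCA -> S; peptide=MWGVS
pos 15: GGG -> G; peptide=MWGVSG
pos 18: CCU -> P; peptide=MWGVSGP
pos 21: UAA -> STOP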